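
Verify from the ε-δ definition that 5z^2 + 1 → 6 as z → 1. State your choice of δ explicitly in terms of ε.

δ = min(1, ε/15)

Fix ε > 0. We want δ > 0 such that 0 < |z − 1| < δ implies |(5z^2 + 1) − 6| < ε.
(5z^2 + 1) − 6 = 5z^2 - 5 = (z − 1)(5z + 5).
So |(5z^2 + 1) − 6| = |z − 1|·|5z + 5|.
Require δ ≤ 1. Then |z − 1| < 1 gives |z| < 2, and by the triangle inequality |5z + 5| ≤ 5·2 + 5 = 15.
Hence |(5z^2 + 1) − 6| ≤ 15|z − 1| < ε provided |z − 1| < ε/15.
Take δ = min(1, ε/15). Then 0 < |z − 1| < δ gives both |z − 1| < 1 and |z − 1| < ε/15, so |(5z^2 + 1) − 6| < ε.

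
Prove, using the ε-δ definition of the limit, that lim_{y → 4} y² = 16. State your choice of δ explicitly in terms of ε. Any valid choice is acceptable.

δ = min(2, ε/10)

Fix ε > 0. We seek δ > 0 with 0 < |y − 4| < δ ⇒ |y² − 16| < ε.
Factor: y² − 16 = (y − 4)(y + 4), so |y² − 16| = |y − 4|·|y + 4|.
Restrict δ ≤ 2. Then |y − 4| < 2 gives |y| < 6, so by the triangle inequality |y + 4| ≤ 6 + 4 = 10.
Hence |y² − 16| ≤ 10|y − 4|, which is < ε once |y − 4| < ε/10.
Take δ = min(2, ε/10). If 0 < |y − 4| < δ then both bounds hold and |y² − 16| ≤ 10|y − 4| < 10·(ε/10) = ε.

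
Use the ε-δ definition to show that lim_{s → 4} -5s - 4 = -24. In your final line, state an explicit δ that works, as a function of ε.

Fix ε > 0. We need δ > 0 so that 0 < |s − 4| < δ implies |(-5s - 4) + 24| < ε.
|(-5s - 4) + 24| = |-5s + 20| = 5|s − 4|.
So 5|s − 4| < ε exactly when |s − 4| < ε/5.
Choosing δ = ε/5 gives |(-5s - 4) + 24| = 5|s − 4| < ε whenever |s − 4| < δ.

δ = ε/5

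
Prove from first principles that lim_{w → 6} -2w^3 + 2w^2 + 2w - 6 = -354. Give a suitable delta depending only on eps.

delta = min(2, eps/266)

Let eps > 0. We want delta > 0 such that 0 < |w − 6| < delta implies |(-2w^3 + 2w^2 + 2w - 6) + 354| < eps.
(-2w^3 + 2w^2 + 2w - 6) + 354 = -2w^3 + 2w^2 + 2w + 348 = (w − 6)(-2w^2 - 10w - 58).
So |(-2w^3 + 2w^2 + 2w - 6) + 354| = |w − 6|·|-2w^2 - 10w - 58|.
Require delta ≤ 2. Then |w − 6| < 2 gives |w| < 8, and by the triangle inequality |-2w^2 - 10w - 58| ≤ 2·8^2 + 10·8 + 58 = 266.
Hence |(-2w^3 + 2w^2 + 2w - 6) + 354| ≤ 266|w − 6| < eps provided |w − 6| < eps/266.
Choosing delta = min(2, eps/266) ensures both conditions, hence |(-2w^3 + 2w^2 + 2w - 6) + 354| < eps.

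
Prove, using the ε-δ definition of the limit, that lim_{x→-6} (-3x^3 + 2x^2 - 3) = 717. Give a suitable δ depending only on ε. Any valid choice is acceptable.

δ = min(1, ε/407)

Let ε > 0 be given. We want δ > 0 such that 0 < |x + 6| < δ implies |(-3x^3 + 2x^2 - 3) − 717| < ε.
(-3x^3 + 2x^2 - 3) − 717 = -3x^3 + 2x^2 - 720 = (x + 6)(-3x^2 + 20x - 120).
So |(-3x^3 + 2x^2 - 3) − 717| = |x + 6|·|-3x^2 + 20x - 120|.
Require δ ≤ 1. Then |x + 6| < 1 gives |x| < 7, and by the triangle inequality |-3x^2 + 20x - 120| ≤ 3·7^2 + 20·7 + 120 = 407.
Hence |(-3x^3 + 2x^2 - 3) − 717| ≤ 407|x + 6| < ε provided |x + 6| < ε/407.
Choosing δ = min(1, ε/407) ensures both conditions, hence |(-3x^3 + 2x^2 - 3) − 717| < ε.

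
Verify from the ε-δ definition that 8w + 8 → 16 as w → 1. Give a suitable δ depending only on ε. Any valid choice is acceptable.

δ = ε/8

Let ε > 0 be given. We need δ > 0 so that 0 < |w − 1| < δ implies |(8w + 8) − 16| < ε.
|(8w + 8) − 16| = |8w - 8| = 8|w − 1|.
Thus it suffices that |w − 1| < ε/8.
Take δ = ε/8. If 0 < |w − 1| < δ then |(8w + 8) − 16| = 8|w − 1| < 8·(ε/8) = ε.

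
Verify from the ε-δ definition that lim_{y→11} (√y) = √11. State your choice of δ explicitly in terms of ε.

Let ε > 0 be given. We want δ > 0 such that 0 < |y − 11| < δ implies |√y − √11| < ε.
Multiplying by the conjugate, |√y − √11| = |y − 11|/(√y + √11).
Restrict δ ≤ 11 so that |y − 11| < 11 forces y > 0, and then √y + √11 > √11.
Hence |√y − √11| < |y − 11|/√11, which is < ε once |y − 11| < √11·ε.
Take δ = min(11, √11·ε). If 0 < |y − 11| < δ then y > 0 and |√y − √11| < |y − 11|/√11 < ε.

δ = min(11, √11·ε)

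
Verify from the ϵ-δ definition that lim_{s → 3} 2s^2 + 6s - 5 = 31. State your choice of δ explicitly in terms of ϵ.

Let ϵ > 0 be given. We want δ > 0 such that 0 < |s − 3| < δ implies |(2s^2 + 6s - 5) − 31| < ϵ.
(2s^2 + 6s - 5) − 31 = 2s^2 + 6s - 36 = (s − 3)(2s + 12).
So |(2s^2 + 6s - 5) − 31| = |s − 3|·|2s + 12|.
Assume first that |s − 3| < 2, so |s| < 5. Then |2s + 12| ≤ 2·5 + 12 = 22.
Hence |(2s^2 + 6s - 5) − 31| ≤ 22|s − 3| < ϵ provided |s − 3| < ϵ/22.
Take δ = min(2, ϵ/22). Then 0 < |s − 3| < δ gives both |s − 3| < 2 and |s − 3| < ϵ/22, so |(2s^2 + 6s - 5) − 31| < ϵ.

δ = min(2, ϵ/22)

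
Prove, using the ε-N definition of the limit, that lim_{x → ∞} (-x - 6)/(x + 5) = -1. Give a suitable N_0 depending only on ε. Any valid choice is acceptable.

Suppose ε > 0. We seek N_0 > 0 such that x > N_0 implies |(-x - 6)/(x + 5) + 1| < ε.
(-x - 6)/(x + 5) + 1 = ((-x - 6) − (-1)(x + 5)) / ((x + 5)) = -1/((x + 5)).
For x > 0 we have x + 5 > x, so |(-x - 6)/(x + 5) + 1| = 1/((x + 5)) < 1/(x) = 1/x.
Thus |(-x - 6)/(x + 5) + 1| < ε whenever x > 1/ε.
Take N_0 = 1/ε. If x > N_0 then |(-x - 6)/(x + 5) + 1| < 1/x < ε.

N_0 = 1/ε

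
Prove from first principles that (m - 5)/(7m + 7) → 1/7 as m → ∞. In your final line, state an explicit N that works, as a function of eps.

Let eps > 0 be given. For m ≥ 1, |(m - 5)/(7m + 7) − (1/7)| = |-42|/(7(7m + 7)) = 42/(7(7m + 7)).
Since 7m + 7 ≥ 7m for m ≥ 1, this is ≤ 42/(7·7m) = (6/7)/m.
So |(m - 5)/(7m + 7) − (1/7)| < eps whenever m > (6/7)/eps.
Take N = (6/7)/eps. If m > N then |(m - 5)/(7m + 7) − (1/7)| ≤ (6/7)/m < eps.

N = (6/7)/eps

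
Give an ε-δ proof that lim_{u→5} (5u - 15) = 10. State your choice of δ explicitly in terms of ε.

Let ε > 0 be given. We need δ > 0 so that 0 < |u − 5| < δ implies |(5u - 15) − 10| < ε.
Since (5u - 15) − 10 = 5(u − 5), we have |(5u - 15) − 10| = 5|u − 5|.
Thus it suffices that |u − 5| < ε/5.
Choosing δ = ε/5 gives |(5u - 15) − 10| = 5|u − 5| < ε whenever |u − 5| < δ.

δ = ε/5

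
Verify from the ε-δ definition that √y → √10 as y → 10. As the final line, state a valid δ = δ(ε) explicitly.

Suppose ε > 0. We want δ > 0 such that 0 < |y − 10| < δ implies |√y − √10| < ε.
Multiplying by the conjugate, |√y − √10| = |y − 10|/(√y + √10).
Restrict δ ≤ 10 so that |y − 10| < 10 forces y > 0, and then √y + √10 > √10.
Hence |√y − √10| < |y − 10|/√10, which is < ε once |y − 10| < √10·ε.
Take δ = min(10, √10·ε). If 0 < |y − 10| < δ then y > 0 and |√y − √10| < |y − 10|/√10 < ε.

δ = min(10, √10·ε)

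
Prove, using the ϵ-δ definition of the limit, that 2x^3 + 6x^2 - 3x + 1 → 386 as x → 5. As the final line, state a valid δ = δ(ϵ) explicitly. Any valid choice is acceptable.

δ = min(2, ϵ/287)

Suppose ϵ > 0. We want δ > 0 such that 0 < |x − 5| < δ implies |(2x^3 + 6x^2 - 3x + 1) − 386| < ϵ.
(2x^3 + 6x^2 - 3x + 1) − 386 = 2x^3 + 6x^2 - 3x - 385 = (x − 5)(2x^2 + 16x + 77).
So |(2x^3 + 6x^2 - 3x + 1) − 386| = |x − 5|·|2x^2 + 16x + 77|.
Assume first that |x − 5| < 2, so |x| < 7. Then |2x^2 + 16x + 77| ≤ 2·7^2 + 16·7 + 77 = 287.
Hence |(2x^3 + 6x^2 - 3x + 1) − 386| ≤ 287|x − 5| < ϵ provided |x − 5| < ϵ/287.
Choosing δ = min(2, ϵ/287) ensures both conditions, hence |(2x^3 + 6x^2 - 3x + 1) − 386| < ϵ.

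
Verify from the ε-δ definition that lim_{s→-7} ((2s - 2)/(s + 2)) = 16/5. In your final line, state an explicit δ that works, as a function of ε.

δ = min(5/2, (25/12)ε)

Let ε > 0 be given. We want δ > 0 with 0 < |s + 7| < δ ⇒ |(2s - 2)/(s + 2) − (16/5)| < ε.
Combining over a common denominator, (2s - 2)/(s + 2) − (16/5) = [(2s - 2)·(-5) − (-16)·(s + 2)] / [(-5)·(s + 2)] = 6(s + 7) / ((-5)(s + 2)).
So |(2s - 2)/(s + 2) − (16/5)| = 6|s + 7| / (5·|s + 2|).
Restrict δ ≤ 5/2. Then |s + 7| < 5/2 gives |s + 2| = |(s + 7) + (-5)| ≥ 5 − 5/2 = 5/2.
Hence |(2s - 2)/(s + 2) − (16/5)| < 6|s + 7|/(5·(5/2)) = (12/25)|s + 7|, which is < ε once |s + 7| < (25/12)ε.
Take δ = min(5/2, (25/12)ε). Then 0 < |s + 7| < δ forces both bounds, so |(2s - 2)/(s + 2) − (16/5)| < ε.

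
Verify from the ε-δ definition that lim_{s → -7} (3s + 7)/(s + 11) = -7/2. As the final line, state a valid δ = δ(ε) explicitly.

δ = min(2, (4/13)ε)

Fix ε > 0. We want δ > 0 with 0 < |s + 7| < δ ⇒ |(3s + 7)/(s + 11) + 7/2| < ε.
Combining over a common denominator, (3s + 7)/(s + 11) + 7/2 = [(3s + 7)·4 − (-14)·(s + 11)] / [4·(s + 11)] = 26(s + 7) / (4(s + 11)).
So |(3s + 7)/(s + 11) + 7/2| = 26|s + 7| / (4·|s + 11|).
Require δ ≤ 2, so |s + 11| ≥ |4| − |s + 7| > 4 − 2 = 2.
Hence |(3s + 7)/(s + 11) + 7/2| < 26|s + 7|/(4·2) = (13/4)|s + 7|, which is < ε once |s + 7| < (4/13)ε.
Take δ = min(2, (4/13)ε). Then 0 < |s + 7| < δ forces both bounds, so |(3s + 7)/(s + 11) + 7/2| < ε.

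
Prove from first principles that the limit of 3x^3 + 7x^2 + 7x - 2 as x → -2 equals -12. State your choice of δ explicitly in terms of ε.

Let ε > 0 be given. We want δ > 0 such that 0 < |x + 2| < δ implies |(3x^3 + 7x^2 + 7x - 2) + 12| < ε.
(3x^3 + 7x^2 + 7x - 2) + 12 = 3x^3 + 7x^2 + 7x + 10 = (x + 2)(3x^2 + x + 5).
So |(3x^3 + 7x^2 + 7x - 2) + 12| = |x + 2|·|3x^2 + x + 5|.
Require δ ≤ 1. Then |x + 2| < 1 gives |x| < 3, and by the triangle inequality |3x^2 + x + 5| ≤ 3·3^2 + 3 + 5 = 35.
Hence |(3x^3 + 7x^2 + 7x - 2) + 12| ≤ 35|x + 2| < ε provided |x + 2| < ε/35.
Choosing δ = min(1, ε/35) ensures both conditions, hence |(3x^3 + 7x^2 + 7x - 2) + 12| < ε.

δ = min(1, ε/35)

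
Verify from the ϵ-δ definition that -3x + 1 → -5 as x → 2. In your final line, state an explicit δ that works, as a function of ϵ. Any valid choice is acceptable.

Fix ϵ > 0. We need δ > 0 so that 0 < |x − 2| < δ implies |(-3x + 1) + 5| < ϵ.
Since (-3x + 1) + 5 = -3(x − 2), we have |(-3x + 1) + 5| = 3|x − 2|.
So 3|x − 2| < ϵ exactly when |x − 2| < ϵ/3.
Take δ = ϵ/3. If 0 < |x − 2| < δ then |(-3x + 1) + 5| = 3|x − 2| < 3·(ϵ/3) = ϵ.

δ = ϵ/3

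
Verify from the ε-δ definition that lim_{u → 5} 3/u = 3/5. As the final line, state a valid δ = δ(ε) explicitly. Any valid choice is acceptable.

δ = min(5/2, (25/6)ε)

Fix ε > 0. We seek δ > 0 such that 0 < |u − 5| < δ implies |3/u − (3/5)| < ε.
|3/u − (3/5)| = 3·|5 − u|/(5·|u|) = 3|u − 5|/(5|u|).
Require δ ≤ 5/2 so that |u| > 5 − 5/2 = 5/2, hence 5|u| > 25/2.
Then |3/u − (3/5)| < 3|u − 5|/(25/2), which is < ε when |u − 5| < (25/6)ε.
Take δ = min(5/2, (25/6)ε). Then 0 < |u − 5| < δ gives both |u − 5| < 5/2 and |u − 5| < (25/6)ε, so |3/u − (3/5)| < ε.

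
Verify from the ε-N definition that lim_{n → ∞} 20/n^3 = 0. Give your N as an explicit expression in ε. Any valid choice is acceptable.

Let ε > 0 be given. For n ≥ 1, |20/n^3 − 0| = 20/n^3.
20/n^3 < ε ⇔ n^3 > 20/ε ⇔ n > (20/ε)^{1/3}.
Take N = (20/ε)^{1/3}. Then n > N implies 20/n^3 < ε.

N = (20/ε)^{1/3}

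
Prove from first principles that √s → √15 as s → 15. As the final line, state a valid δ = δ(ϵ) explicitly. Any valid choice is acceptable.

δ = min(15, √15·ϵ)

Fix ϵ > 0. We want δ > 0 such that 0 < |s − 15| < δ implies |√s − √15| < ϵ.
Rationalise: √s − √15 = (s − 15)/(√s + √15), so |√s − √15| = |s − 15|/(√s + √15).
Restrict δ ≤ 15 so that |s − 15| < 15 forces s > 0, and then √s + √15 > √15.
Hence |√s − √15| < |s − 15|/√15, which is < ϵ once |s − 15| < √15·ϵ.
Take δ = min(15, √15·ϵ). If 0 < |s − 15| < δ then s > 0 and |√s − √15| < |s − 15|/√15 < ϵ.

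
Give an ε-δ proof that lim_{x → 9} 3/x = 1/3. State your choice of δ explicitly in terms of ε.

Let ε > 0. We seek δ > 0 such that 0 < |x − 9| < δ implies |3/x − (1/3)| < ε.
|3/x − (1/3)| = 3·|9 − x|/(9·|x|) = 3|x − 9|/(9|x|).
Restrict δ ≤ 9/2. Then |x − 9| < 9/2 gives |x| > 9/2, so 9|x| > 81/2.
Then |3/x − (1/3)| < 3|x − 9|/(81/2), which is < ε when |x − 9| < (27/2)ε.
Take δ = min(9/2, (27/2)ε). Then 0 < |x − 9| < δ gives both |x − 9| < 9/2 and |x − 9| < (27/2)ε, so |3/x − (1/3)| < ε.

δ = min(9/2, (27/2)ε)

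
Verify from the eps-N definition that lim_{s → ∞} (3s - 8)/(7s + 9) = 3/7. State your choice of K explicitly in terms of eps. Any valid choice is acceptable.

Suppose eps > 0. We seek K > 0 such that s > K implies |(3s - 8)/(7s + 9) − (3/7)| < eps.
(3s - 8)/(7s + 9) − (3/7) = (7(3s - 8) − 3(7s + 9)) / (7(7s + 9)) = -83/(7(7s + 9)).
For s > 0 we have 7s + 9 > 7s, so |(3s - 8)/(7s + 9) − (3/7)| = 83/(7(7s + 9)) < 83/(7·7s) = (83/49)/s.
Thus |(3s - 8)/(7s + 9) − (3/7)| < eps whenever s > (83/49)/eps.
Take K = (83/49)/eps. If s > K then |(3s - 8)/(7s + 9) − (3/7)| < (83/49)/s < eps.

K = (83/49)/eps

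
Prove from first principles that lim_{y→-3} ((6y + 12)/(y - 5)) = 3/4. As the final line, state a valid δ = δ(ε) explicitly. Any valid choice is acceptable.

δ = min(4, (16/21)ε)

Fix ε > 0. We want δ > 0 with 0 < |y + 3| < δ ⇒ |(6y + 12)/(y - 5) − (3/4)| < ε.
Combining over a common denominator, (6y + 12)/(y - 5) − (3/4) = [(6y + 12)·(-8) − (-6)·(y - 5)] / [(-8)·(y - 5)] = -42(y + 3) / ((-8)(y - 5)).
So |(6y + 12)/(y - 5) − (3/4)| = 42|y + 3| / (8·|y − 5|).
Require δ ≤ 4, so |y − 5| ≥ |-8| − |y + 3| > 8 − 4 = 4.
Hence |(6y + 12)/(y - 5) − (3/4)| < 42|y + 3|/(8·4) = (21/16)|y + 3|, which is < ε once |y + 3| < (16/21)ε.
Take δ = min(4, (16/21)ε). Then 0 < |y + 3| < δ forces both bounds, so |(6y + 12)/(y - 5) − (3/4)| < ε.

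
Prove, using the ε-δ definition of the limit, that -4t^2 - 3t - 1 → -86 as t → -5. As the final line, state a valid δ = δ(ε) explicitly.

δ = min(2, ε/45)

Suppose ε > 0. We want δ > 0 such that 0 < |t + 5| < δ implies |(-4t^2 - 3t - 1) + 86| < ε.
(-4t^2 - 3t - 1) + 86 = -4t^2 - 3t + 85 = (t + 5)(-4t + 17).
So |(-4t^2 - 3t - 1) + 86| = |t + 5|·|-4t + 17|.
Require δ ≤ 2. Then |t + 5| < 2 gives |t| < 7, and by the triangle inequality |-4t + 17| ≤ 4·7 + 17 = 45.
Hence |(-4t^2 - 3t - 1) + 86| ≤ 45|t + 5| < ε provided |t + 5| < ε/45.
Take δ = min(2, ε/45). Then 0 < |t + 5| < δ gives both |t + 5| < 2 and |t + 5| < ε/45, so |(-4t^2 - 3t - 1) + 86| < ε.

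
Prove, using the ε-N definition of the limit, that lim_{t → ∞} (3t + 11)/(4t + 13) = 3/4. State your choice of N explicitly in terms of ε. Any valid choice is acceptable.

Let ε > 0. We seek N > 0 such that t > N implies |(3t + 11)/(4t + 13) − (3/4)| < ε.
(3t + 11)/(4t + 13) − (3/4) = (4(3t + 11) − 3(4t + 13)) / (4(4t + 13)) = 5/(4(4t + 13)).
For t > 0 we have 4t + 13 > 4t, so |(3t + 11)/(4t + 13) − (3/4)| = 5/(4(4t + 13)) < 5/(4·4t) = (5/16)/t.
Thus |(3t + 11)/(4t + 13) − (3/4)| < ε whenever t > (5/16)/ε.
Take N = (5/16)/ε. If t > N then |(3t + 11)/(4t + 13) − (3/4)| < (5/16)/t < ε.

N = (5/16)/ε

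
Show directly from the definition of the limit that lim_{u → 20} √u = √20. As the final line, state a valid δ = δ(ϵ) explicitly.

Fix ϵ > 0. We want δ > 0 such that 0 < |u − 20| < δ implies |√u − √20| < ϵ.
Rationalise: √u − √20 = (u − 20)/(√u + √20), so |√u − √20| = |u − 20|/(√u + √20).
Restrict δ ≤ 20 so that |u − 20| < 20 forces u > 0, and then √u + √20 > √20.
Hence |√u − √20| < |u − 20|/√20, which is < ϵ once |u − 20| < √20·ϵ.
Take δ = min(20, √20·ϵ). If 0 < |u − 20| < δ then u > 0 and |√u − √20| < |u − 20|/√20 < ϵ.

δ = min(20, √20·ϵ)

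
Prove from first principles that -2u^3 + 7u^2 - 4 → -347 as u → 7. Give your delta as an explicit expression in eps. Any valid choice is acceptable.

delta = min(2, eps/274)

Suppose eps > 0. We want delta > 0 such that 0 < |u − 7| < delta implies |(-2u^3 + 7u^2 - 4) + 347| < eps.
(-2u^3 + 7u^2 - 4) + 347 = -2u^3 + 7u^2 + 343 = (u − 7)(-2u^2 - 7u - 49).
So |(-2u^3 + 7u^2 - 4) + 347| = |u − 7|·|-2u^2 - 7u - 49|.
Assume first that |u − 7| < 2, so |u| < 9. Then |-2u^2 - 7u - 49| ≤ 2·9^2 + 7·9 + 49 = 274.
Hence |(-2u^3 + 7u^2 - 4) + 347| ≤ 274|u − 7| < eps provided |u − 7| < eps/274.
Choosing delta = min(2, eps/274) ensures both conditions, hence |(-2u^3 + 7u^2 - 4) + 347| < eps.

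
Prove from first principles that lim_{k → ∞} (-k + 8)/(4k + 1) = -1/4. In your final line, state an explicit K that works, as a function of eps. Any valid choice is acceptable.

K = (33/16)/eps

Let eps > 0 be given. For k ≥ 1, |(-k + 8)/(4k + 1) + 1/4| = |33|/(4(4k + 1)) = 33/(4(4k + 1)).
Since 4k + 1 ≥ 4k for k ≥ 1, this is ≤ 33/(4·4k) = (33/16)/k.
So |(-k + 8)/(4k + 1) + 1/4| < eps whenever k > (33/16)/eps.
Take K = (33/16)/eps. If k > K then |(-k + 8)/(4k + 1) + 1/4| ≤ (33/16)/k < eps.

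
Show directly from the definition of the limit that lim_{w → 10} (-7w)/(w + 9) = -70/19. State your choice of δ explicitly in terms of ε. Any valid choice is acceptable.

Let ε > 0. We want δ > 0 with 0 < |w − 10| < δ ⇒ |(-7w)/(w + 9) + 70/19| < ε.
Combining over a common denominator, (-7w)/(w + 9) + 70/19 = [(-7w)·19 − (-70)·(w + 9)] / [19·(w + 9)] = -63(w − 10) / (19(w + 9)).
So |(-7w)/(w + 9) + 70/19| = 63|w − 10| / (19·|w + 9|).
Restrict δ ≤ 19/2. Then |w − 10| < 19/2 gives |w + 9| = |(w − 10) + 19| ≥ 19 − 19/2 = 19/2.
Hence |(-7w)/(w + 9) + 70/19| < 63|w − 10|/(19·(19/2)) = (126/361)|w − 10|, which is < ε once |w − 10| < (361/126)ε.
Take δ = min(19/2, (361/126)ε). Then 0 < |w − 10| < δ forces both bounds, so |(-7w)/(w + 9) + 70/19| < ε.

δ = min(19/2, (361/126)ε)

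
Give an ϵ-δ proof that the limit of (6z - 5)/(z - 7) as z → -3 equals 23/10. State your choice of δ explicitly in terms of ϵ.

δ = min(5, (50/37)ϵ)

Suppose ϵ > 0. We want δ > 0 with 0 < |z + 3| < δ ⇒ |(6z - 5)/(z - 7) − (23/10)| < ϵ.
Combining over a common denominator, (6z - 5)/(z - 7) − (23/10) = [(6z - 5)·(-10) − (-23)·(z - 7)] / [(-10)·(z - 7)] = -37(z + 3) / ((-10)(z - 7)).
So |(6z - 5)/(z - 7) − (23/10)| = 37|z + 3| / (10·|z − 7|).
Require δ ≤ 5, so |z − 7| ≥ |-10| − |z + 3| > 10 − 5 = 5.
Hence |(6z - 5)/(z - 7) − (23/10)| < 37|z + 3|/(10·5) = (37/50)|z + 3|, which is < ϵ once |z + 3| < (50/37)ϵ.
Take δ = min(5, (50/37)ϵ). Then 0 < |z + 3| < δ forces both bounds, so |(6z - 5)/(z - 7) − (23/10)| < ϵ.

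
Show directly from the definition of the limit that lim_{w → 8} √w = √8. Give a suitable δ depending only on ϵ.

δ = min(8, √8·ϵ)

Let ϵ > 0. We want δ > 0 such that 0 < |w − 8| < δ implies |√w − √8| < ϵ.
Rationalise: √w − √8 = (w − 8)/(√w + √8), so |√w − √8| = |w − 8|/(√w + √8).
Restrict δ ≤ 8 so that |w − 8| < 8 forces w > 0, and then √w + √8 > √8.
Hence |√w − √8| < |w − 8|/√8, which is < ϵ once |w − 8| < √8·ϵ.
Take δ = min(8, √8·ϵ). If 0 < |w − 8| < δ then w > 0 and |√w − √8| < |w − 8|/√8 < ϵ.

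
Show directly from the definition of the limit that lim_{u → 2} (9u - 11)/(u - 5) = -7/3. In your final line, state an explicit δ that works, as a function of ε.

δ = min(3/2, (9/68)ε)

Suppose ε > 0. We want δ > 0 with 0 < |u − 2| < δ ⇒ |(9u - 11)/(u - 5) + 7/3| < ε.
Combining over a common denominator, (9u - 11)/(u - 5) + 7/3 = [(9u - 11)·(-3) − 7·(u - 5)] / [(-3)·(u - 5)] = -34(u − 2) / ((-3)(u - 5)).
So |(9u - 11)/(u - 5) + 7/3| = 34|u − 2| / (3·|u − 5|).
Require δ ≤ 3/2, so |u − 5| ≥ |-3| − |u − 2| > 3 − 3/2 = 3/2.
Hence |(9u - 11)/(u - 5) + 7/3| < 34|u − 2|/(3·(3/2)) = (68/9)|u − 2|, which is < ε once |u − 2| < (9/68)ε.
Take δ = min(3/2, (9/68)ε). Then 0 < |u − 2| < δ forces both bounds, so |(9u - 11)/(u - 5) + 7/3| < ε.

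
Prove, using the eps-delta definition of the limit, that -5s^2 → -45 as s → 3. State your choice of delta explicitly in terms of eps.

delta = min(2, eps/40)

Fix eps > 0. We want delta > 0 such that 0 < |s − 3| < delta implies |(-5s^2) + 45| < eps.
(-5s^2) + 45 = -5s^2 + 45 = (s − 3)(-5s - 15).
So |(-5s^2) + 45| = |s − 3|·|-5s - 15|.
Assume first that |s − 3| < 2, so |s| < 5. Then |-5s - 15| ≤ 5·5 + 15 = 40.
Hence |(-5s^2) + 45| ≤ 40|s − 3| < eps provided |s − 3| < eps/40.
Take delta = min(2, eps/40). Then 0 < |s − 3| < delta gives both |s − 3| < 2 and |s − 3| < eps/40, so |(-5s^2) + 45| < eps.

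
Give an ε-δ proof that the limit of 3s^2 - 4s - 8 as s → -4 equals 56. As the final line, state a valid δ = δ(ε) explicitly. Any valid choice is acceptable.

δ = min(2, ε/34)

Let ε > 0. We want δ > 0 such that 0 < |s + 4| < δ implies |(3s^2 - 4s - 8) − 56| < ε.
(3s^2 - 4s - 8) − 56 = 3s^2 - 4s - 64 = (s + 4)(3s - 16).
So |(3s^2 - 4s - 8) − 56| = |s + 4|·|3s - 16|.
Assume first that |s + 4| < 2, so |s| < 6. Then |3s - 16| ≤ 3·6 + 16 = 34.
Hence |(3s^2 - 4s - 8) − 56| ≤ 34|s + 4| < ε provided |s + 4| < ε/34.
Take δ = min(2, ε/34). Then 0 < |s + 4| < δ gives both |s + 4| < 2 and |s + 4| < ε/34, so |(3s^2 - 4s - 8) − 56| < ε.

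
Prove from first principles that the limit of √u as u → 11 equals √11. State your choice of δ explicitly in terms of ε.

Suppose ε > 0. We want δ > 0 such that 0 < |u − 11| < δ implies |√u − √11| < ε.
Rationalise: √u − √11 = (u − 11)/(√u + √11), so |√u − √11| = |u − 11|/(√u + √11).
Restrict δ ≤ 11 so that |u − 11| < 11 forces u > 0, and then √u + √11 > √11.
Hence |√u − √11| < |u − 11|/√11, which is < ε once |u − 11| < √11·ε.
Take δ = min(11, √11·ε). If 0 < |u − 11| < δ then u > 0 and |√u − √11| < |u − 11|/√11 < ε.

δ = min(11, √11·ε)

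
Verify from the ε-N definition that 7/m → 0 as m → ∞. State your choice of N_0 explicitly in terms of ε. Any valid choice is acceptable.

N_0 = 7/ε

Let ε > 0 be given. For m ≥ 1, |7/m − 0| = 7/(m) ≤ 7/m.
We need 7/m < ε, i.e. m > 7/ε.
Take N_0 = 7/ε. If m > N_0 then |7/m| ≤ 7/m < ε.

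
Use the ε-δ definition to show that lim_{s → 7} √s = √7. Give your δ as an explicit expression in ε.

δ = min(7, √7·ε)

Suppose ε > 0. We want δ > 0 such that 0 < |s − 7| < δ implies |√s − √7| < ε.
Rationalise: √s − √7 = (s − 7)/(√s + √7), so |√s − √7| = |s − 7|/(√s + √7).
Restrict δ ≤ 7 so that |s − 7| < 7 forces s > 0, and then √s + √7 > √7.
Hence |√s − √7| < |s − 7|/√7, which is < ε once |s − 7| < √7·ε.
Take δ = min(7, √7·ε). If 0 < |s − 7| < δ then s > 0 and |√s − √7| < |s − 7|/√7 < ε.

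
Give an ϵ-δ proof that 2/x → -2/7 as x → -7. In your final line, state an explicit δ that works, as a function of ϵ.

Suppose ϵ > 0. We seek δ > 0 such that 0 < |x + 7| < δ implies |2/x + 2/7| < ϵ.
|2/x + 2/7| = 2·|-7 − x|/(7·|x|) = 2|x + 7|/(7|x|).
Require δ ≤ 7/2 so that |x| > 7 − 7/2 = 7/2, hence 7|x| > 49/2.
Then |2/x + 2/7| < 2|x + 7|/(49/2), which is < ϵ when |x + 7| < (49/4)ϵ.
Take δ = min(7/2, (49/4)ϵ). Then 0 < |x + 7| < δ gives both |x + 7| < 7/2 and |x + 7| < (49/4)ϵ, so |2/x + 2/7| < ϵ.

δ = min(7/2, (49/4)ϵ)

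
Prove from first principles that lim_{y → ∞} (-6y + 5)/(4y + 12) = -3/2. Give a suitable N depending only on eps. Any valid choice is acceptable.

Let eps > 0 be given. We seek N > 0 such that y > N implies |(-6y + 5)/(4y + 12) + 3/2| < eps.
(-6y + 5)/(4y + 12) + 3/2 = (4(-6y + 5) − (-6)(4y + 12)) / (4(4y + 12)) = 92/(4(4y + 12)).
For y > 0 we have 4y + 12 > 4y, so |(-6y + 5)/(4y + 12) + 3/2| = 92/(4(4y + 12)) < 92/(4·4y) = (23/4)/y.
Thus |(-6y + 5)/(4y + 12) + 3/2| < eps whenever y > (23/4)/eps.
Take N = (23/4)/eps. If y > N then |(-6y + 5)/(4y + 12) + 3/2| < (23/4)/y < eps.

N = (23/4)/eps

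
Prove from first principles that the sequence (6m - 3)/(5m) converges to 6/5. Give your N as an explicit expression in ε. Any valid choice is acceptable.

N = (3/5)/ε

Let ε > 0 be given. For m ≥ 1, |(6m - 3)/(5m) − (6/5)| = |-15|/(5(5m)) = 15/(5(5m)).
Since 5m ≥ 5m for m ≥ 1, this is ≤ 15/(5·5m) = (3/5)/m.
So |(6m - 3)/(5m) − (6/5)| < ε whenever m > (3/5)/ε.
Take N = (3/5)/ε. If m > N then |(6m - 3)/(5m) − (6/5)| ≤ (3/5)/m < ε.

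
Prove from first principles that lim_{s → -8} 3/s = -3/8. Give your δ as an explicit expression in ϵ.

Let ϵ > 0. We seek δ > 0 such that 0 < |s + 8| < δ implies |3/s + 3/8| < ϵ.
|3/s + 3/8| = 3·|-8 − s|/(8·|s|) = 3|s + 8|/(8|s|).
Restrict δ ≤ 4. Then |s + 8| < 4 gives |s| > 4, so 8|s| > 32.
Then |3/s + 3/8| < 3|s + 8|/32, which is < ϵ when |s + 8| < (32/3)ϵ.
Take δ = min(4, (32/3)ϵ). Then 0 < |s + 8| < δ gives both |s + 8| < 4 and |s + 8| < (32/3)ϵ, so |3/s + 3/8| < ϵ.

δ = min(4, (32/3)ϵ)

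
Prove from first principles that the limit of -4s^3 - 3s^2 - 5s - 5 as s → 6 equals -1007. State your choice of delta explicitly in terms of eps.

Let eps > 0 be given. We want delta > 0 such that 0 < |s − 6| < delta implies |(-4s^3 - 3s^2 - 5s - 5) + 1007| < eps.
(-4s^3 - 3s^2 - 5s - 5) + 1007 = -4s^3 - 3s^2 - 5s + 1002 = (s − 6)(-4s^2 - 27s - 167).
So |(-4s^3 - 3s^2 - 5s - 5) + 1007| = |s − 6|·|-4s^2 - 27s - 167|.
Require delta ≤ 1. Then |s − 6| < 1 gives |s| < 7, and by the triangle inequality |-4s^2 - 27s - 167| ≤ 4·7^2 + 27·7 + 167 = 552.
Hence |(-4s^3 - 3s^2 - 5s - 5) + 1007| ≤ 552|s − 6| < eps provided |s − 6| < eps/552.
Take delta = min(1, eps/552). Then 0 < |s − 6| < delta gives both |s − 6| < 1 and |s − 6| < eps/552, so |(-4s^3 - 3s^2 - 5s - 5) + 1007| < eps.

delta = min(1, eps/552)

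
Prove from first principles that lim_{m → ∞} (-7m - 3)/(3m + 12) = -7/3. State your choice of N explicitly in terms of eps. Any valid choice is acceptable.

N = (25/3)/eps

Let eps > 0. For m ≥ 1, |(-7m - 3)/(3m + 12) + 7/3| = |75|/(3(3m + 12)) = 75/(3(3m + 12)).
Since 3m + 12 ≥ 3m for m ≥ 1, this is ≤ 75/(3·3m) = (25/3)/m.
So |(-7m - 3)/(3m + 12) + 7/3| < eps whenever m > (25/3)/eps.
Take N = (25/3)/eps. If m > N then |(-7m - 3)/(3m + 12) + 7/3| ≤ (25/3)/m < eps.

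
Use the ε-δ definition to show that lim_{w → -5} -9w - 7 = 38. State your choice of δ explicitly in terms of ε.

Fix ε > 0. We need δ > 0 so that 0 < |w + 5| < δ implies |(-9w - 7) − 38| < ε.
Since (-9w - 7) − 38 = -9(w + 5), we have |(-9w - 7) − 38| = 9|w + 5|.
Thus it suffices that |w + 5| < ε/9.
Take δ = ε/9. If 0 < |w + 5| < δ then |(-9w - 7) − 38| = 9|w + 5| < 9·(ε/9) = ε.

δ = ε/9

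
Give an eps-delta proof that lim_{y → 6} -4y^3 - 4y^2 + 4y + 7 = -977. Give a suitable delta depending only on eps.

Fix eps > 0. We want delta > 0 such that 0 < |y − 6| < delta implies |(-4y^3 - 4y^2 + 4y + 7) + 977| < eps.
(-4y^3 - 4y^2 + 4y + 7) + 977 = -4y^3 - 4y^2 + 4y + 984 = (y − 6)(-4y^2 - 28y - 164).
So |(-4y^3 - 4y^2 + 4y + 7) + 977| = |y − 6|·|-4y^2 - 28y - 164|.
Assume first that |y − 6| < 1, so |y| < 7. Then |-4y^2 - 28y - 164| ≤ 4·7^2 + 28·7 + 164 = 556.
Hence |(-4y^3 - 4y^2 + 4y + 7) + 977| ≤ 556|y − 6| < eps provided |y − 6| < eps/556.
Take delta = min(1, eps/556). Then 0 < |y − 6| < delta gives both |y − 6| < 1 and |y − 6| < eps/556, so |(-4y^3 - 4y^2 + 4y + 7) + 977| < eps.

delta = min(1, eps/556)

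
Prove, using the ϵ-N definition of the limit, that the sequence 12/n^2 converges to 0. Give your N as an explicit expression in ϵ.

Let ϵ > 0. For n ≥ 1, |12/n^2 − 0| = 12/n^2.
12/n^2 < ϵ ⇔ n^2 > 12/ϵ ⇔ n > (12/ϵ)^{1/2}.
Take N = (12/ϵ)^{1/2}. Then n > N implies 12/n^2 < ϵ.

N = (12/ϵ)^{1/2}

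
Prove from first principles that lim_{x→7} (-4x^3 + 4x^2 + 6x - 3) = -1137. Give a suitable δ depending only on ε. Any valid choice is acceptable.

Fix ε > 0. We want δ > 0 such that 0 < |x − 7| < δ implies |(-4x^3 + 4x^2 + 6x - 3) + 1137| < ε.
(-4x^3 + 4x^2 + 6x - 3) + 1137 = -4x^3 + 4x^2 + 6x + 1134 = (x − 7)(-4x^2 - 24x - 162).
So |(-4x^3 + 4x^2 + 6x - 3) + 1137| = |x − 7|·|-4x^2 - 24x - 162|.
Assume first that |x − 7| < 1, so |x| < 8. Then |-4x^2 - 24x - 162| ≤ 4·8^2 + 24·8 + 162 = 610.
Hence |(-4x^3 + 4x^2 + 6x - 3) + 1137| ≤ 610|x − 7| < ε provided |x − 7| < ε/610.
Take δ = min(1, ε/610). Then 0 < |x − 7| < δ gives both |x − 7| < 1 and |x − 7| < ε/610, so |(-4x^3 + 4x^2 + 6x - 3) + 1137| < ε.

δ = min(1, ε/610)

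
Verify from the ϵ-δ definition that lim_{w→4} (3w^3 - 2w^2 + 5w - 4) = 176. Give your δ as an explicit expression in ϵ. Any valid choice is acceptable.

Let ϵ > 0 be given. We want δ > 0 such that 0 < |w − 4| < δ implies |(3w^3 - 2w^2 + 5w - 4) − 176| < ϵ.
(3w^3 - 2w^2 + 5w - 4) − 176 = 3w^3 - 2w^2 + 5w - 180 = (w − 4)(3w^2 + 10w + 45).
So |(3w^3 - 2w^2 + 5w - 4) − 176| = |w − 4|·|3w^2 + 10w + 45|.
Require δ ≤ 1. Then |w − 4| < 1 gives |w| < 5, and by the triangle inequality |3w^2 + 10w + 45| ≤ 3·5^2 + 10·5 + 45 = 170.
Hence |(3w^3 - 2w^2 + 5w - 4) − 176| ≤ 170|w − 4| < ϵ provided |w − 4| < ϵ/170.
Choosing δ = min(1, ϵ/170) ensures both conditions, hence |(3w^3 - 2w^2 + 5w - 4) − 176| < ϵ.

δ = min(1, ϵ/170)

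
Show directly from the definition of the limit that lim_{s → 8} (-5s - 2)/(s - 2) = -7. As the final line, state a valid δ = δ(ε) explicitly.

Let ε > 0. We want δ > 0 with 0 < |s − 8| < δ ⇒ |(-5s - 2)/(s - 2) + 7| < ε.
Combining over a common denominator, (-5s - 2)/(s - 2) + 7 = [(-5s - 2)·6 − (-42)·(s - 2)] / [6·(s - 2)] = 12(s − 8) / (6(s - 2)).
So |(-5s - 2)/(s - 2) + 7| = 12|s − 8| / (6·|s − 2|).
Require δ ≤ 3, so |s − 2| ≥ |6| − |s − 8| > 6 − 3 = 3.
Hence |(-5s - 2)/(s - 2) + 7| < 12|s − 8|/(6·3) = (2/3)|s − 8|, which is < ε once |s − 8| < (3/2)ε.
Take δ = min(3, (3/2)ε). Then 0 < |s − 8| < δ forces both bounds, so |(-5s - 2)/(s - 2) + 7| < ε.

δ = min(3, (3/2)ε)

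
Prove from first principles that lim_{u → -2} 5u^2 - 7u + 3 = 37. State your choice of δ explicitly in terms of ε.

δ = min(2, ε/37)

Fix ε > 0. We want δ > 0 such that 0 < |u + 2| < δ implies |(5u^2 - 7u + 3) − 37| < ε.
(5u^2 - 7u + 3) − 37 = 5u^2 - 7u - 34 = (u + 2)(5u - 17).
So |(5u^2 - 7u + 3) − 37| = |u + 2|·|5u - 17|.
Require δ ≤ 2. Then |u + 2| < 2 gives |u| < 4, and by the triangle inequality |5u - 17| ≤ 5·4 + 17 = 37.
Hence |(5u^2 - 7u + 3) − 37| ≤ 37|u + 2| < ε provided |u + 2| < ε/37.
Choosing δ = min(2, ε/37) ensures both conditions, hence |(5u^2 - 7u + 3) − 37| < ε.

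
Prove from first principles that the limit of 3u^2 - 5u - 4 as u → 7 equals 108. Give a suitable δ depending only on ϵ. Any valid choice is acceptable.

δ = min(2, ϵ/43)

Fix ϵ > 0. We want δ > 0 such that 0 < |u − 7| < δ implies |(3u^2 - 5u - 4) − 108| < ϵ.
(3u^2 - 5u - 4) − 108 = 3u^2 - 5u - 112 = (u − 7)(3u + 16).
So |(3u^2 - 5u - 4) − 108| = |u − 7|·|3u + 16|.
Require δ ≤ 2. Then |u − 7| < 2 gives |u| < 9, and by the triangle inequality |3u + 16| ≤ 3·9 + 16 = 43.
Hence |(3u^2 - 5u - 4) − 108| ≤ 43|u − 7| < ϵ provided |u − 7| < ϵ/43.
Take δ = min(2, ϵ/43). Then 0 < |u − 7| < δ gives both |u − 7| < 2 and |u − 7| < ϵ/43, so |(3u^2 - 5u - 4) − 108| < ϵ.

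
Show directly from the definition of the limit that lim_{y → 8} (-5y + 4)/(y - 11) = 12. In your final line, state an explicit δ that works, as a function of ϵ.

Suppose ϵ > 0. We want δ > 0 with 0 < |y − 8| < δ ⇒ |(-5y + 4)/(y - 11) − 12| < ϵ.
Combining over a common denominator, (-5y + 4)/(y - 11) − 12 = [(-5y + 4)·(-3) − (-36)·(y - 11)] / [(-3)·(y - 11)] = 51(y − 8) / ((-3)(y - 11)).
So |(-5y + 4)/(y - 11) − 12| = 51|y − 8| / (3·|y − 11|).
Restrict δ ≤ 3/2. Then |y − 8| < 3/2 gives |y − 11| = |(y − 8) + (-3)| ≥ 3 − 3/2 = 3/2.
Hence |(-5y + 4)/(y - 11) − 12| < 51|y − 8|/(3·(3/2)) = (34/3)|y − 8|, which is < ϵ once |y − 8| < (3/34)ϵ.
Take δ = min(3/2, (3/34)ϵ). Then 0 < |y − 8| < δ forces both bounds, so |(-5y + 4)/(y - 11) − 12| < ϵ.

δ = min(3/2, (3/34)ϵ)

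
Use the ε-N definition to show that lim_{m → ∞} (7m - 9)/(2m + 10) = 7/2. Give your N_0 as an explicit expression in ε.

N_0 = 22/ε

Let ε > 0 be given. For m ≥ 1, |(7m - 9)/(2m + 10) − (7/2)| = |-88|/(2(2m + 10)) = 88/(2(2m + 10)).
Since 2m + 10 ≥ 2m for m ≥ 1, this is ≤ 88/(2·2m) = 22/m.
So |(7m - 9)/(2m + 10) − (7/2)| < ε whenever m > 22/ε.
Take N_0 = 22/ε. If m > N_0 then |(7m - 9)/(2m + 10) − (7/2)| ≤ 22/m < ε.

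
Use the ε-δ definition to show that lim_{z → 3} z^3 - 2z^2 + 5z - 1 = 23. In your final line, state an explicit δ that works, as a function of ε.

δ = min(1, ε/28)

Let ε > 0 be given. We want δ > 0 such that 0 < |z − 3| < δ implies |(z^3 - 2z^2 + 5z - 1) − 23| < ε.
(z^3 - 2z^2 + 5z - 1) − 23 = z^3 - 2z^2 + 5z - 24 = (z − 3)(z^2 + z + 8).
So |(z^3 - 2z^2 + 5z - 1) − 23| = |z − 3|·|z^2 + z + 8|.
Require δ ≤ 1. Then |z − 3| < 1 gives |z| < 4, and by the triangle inequality |z^2 + z + 8| ≤ 4^2 + 4 + 8 = 28.
Hence |(z^3 - 2z^2 + 5z - 1) − 23| ≤ 28|z − 3| < ε provided |z − 3| < ε/28.
Choosing δ = min(1, ε/28) ensures both conditions, hence |(z^3 - 2z^2 + 5z - 1) − 23| < ε.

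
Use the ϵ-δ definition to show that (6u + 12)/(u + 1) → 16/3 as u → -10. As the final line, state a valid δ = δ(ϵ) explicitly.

δ = min(9/2, (27/4)ϵ)

Let ϵ > 0. We want δ > 0 with 0 < |u + 10| < δ ⇒ |(6u + 12)/(u + 1) − (16/3)| < ϵ.
Combining over a common denominator, (6u + 12)/(u + 1) − (16/3) = [(6u + 12)·(-9) − (-48)·(u + 1)] / [(-9)·(u + 1)] = -6(u + 10) / ((-9)(u + 1)).
So |(6u + 12)/(u + 1) − (16/3)| = 6|u + 10| / (9·|u + 1|).
Require δ ≤ 9/2, so |u + 1| ≥ |-9| − |u + 10| > 9 − 9/2 = 9/2.
Hence |(6u + 12)/(u + 1) − (16/3)| < 6|u + 10|/(9·(9/2)) = (4/27)|u + 10|, which is < ϵ once |u + 10| < (27/4)ϵ.
Take δ = min(9/2, (27/4)ϵ). Then 0 < |u + 10| < δ forces both bounds, so |(6u + 12)/(u + 1) − (16/3)| < ϵ.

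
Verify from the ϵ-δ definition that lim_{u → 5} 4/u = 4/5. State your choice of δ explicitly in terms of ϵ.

δ = min(5/2, (25/8)ϵ)

Fix ϵ > 0. We seek δ > 0 such that 0 < |u − 5| < δ implies |4/u − (4/5)| < ϵ.
|4/u − (4/5)| = 4·|5 − u|/(5·|u|) = 4|u − 5|/(5|u|).
Restrict δ ≤ 5/2. Then |u − 5| < 5/2 gives |u| > 5/2, so 5|u| > 25/2.
Then |4/u − (4/5)| < 4|u − 5|/(25/2), which is < ϵ when |u − 5| < (25/8)ϵ.
Take δ = min(5/2, (25/8)ϵ). Then 0 < |u − 5| < δ gives both |u − 5| < 5/2 and |u − 5| < (25/8)ϵ, so |4/u − (4/5)| < ϵ.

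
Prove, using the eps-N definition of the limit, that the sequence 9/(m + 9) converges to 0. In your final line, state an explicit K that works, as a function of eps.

Let eps > 0. For m ≥ 1, |9/(m + 9) − 0| = 9/(m + 9) ≤ 9/m.
We need 9/m < eps, i.e. m > 9/eps.
Take K = 9/eps. If m > K then |9/(m + 9)| ≤ 9/m < eps.

K = 9/eps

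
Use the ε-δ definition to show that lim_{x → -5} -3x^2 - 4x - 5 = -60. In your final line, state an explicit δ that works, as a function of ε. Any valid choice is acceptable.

Fix ε > 0. We want δ > 0 such that 0 < |x + 5| < δ implies |(-3x^2 - 4x - 5) + 60| < ε.
(-3x^2 - 4x - 5) + 60 = -3x^2 - 4x + 55 = (x + 5)(-3x + 11).
So |(-3x^2 - 4x - 5) + 60| = |x + 5|·|-3x + 11|.
Require δ ≤ 1. Then |x + 5| < 1 gives |x| < 6, and by the triangle inequality |-3x + 11| ≤ 3·6 + 11 = 29.
Hence |(-3x^2 - 4x - 5) + 60| ≤ 29|x + 5| < ε provided |x + 5| < ε/29.
Take δ = min(1, ε/29). Then 0 < |x + 5| < δ gives both |x + 5| < 1 and |x + 5| < ε/29, so |(-3x^2 - 4x - 5) + 60| < ε.

δ = min(1, ε/29)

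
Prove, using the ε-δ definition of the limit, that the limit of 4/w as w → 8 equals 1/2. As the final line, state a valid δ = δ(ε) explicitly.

δ = min(4, 8ε)

Fix ε > 0. We seek δ > 0 such that 0 < |w − 8| < δ implies |4/w − (1/2)| < ε.
|4/w − (1/2)| = 4·|8 − w|/(8·|w|) = 4|w − 8|/(8|w|).
Require δ ≤ 4 so that |w| > 8 − 4 = 4, hence 8|w| > 32.
Then |4/w − (1/2)| < 4|w − 8|/32, which is < ε when |w − 8| < 8ε.
Take δ = min(4, 8ε). Then 0 < |w − 8| < δ gives both |w − 8| < 4 and |w − 8| < 8ε, so |4/w − (1/2)| < ε.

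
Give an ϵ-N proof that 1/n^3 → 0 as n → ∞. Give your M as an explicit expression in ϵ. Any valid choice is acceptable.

M = (1/ϵ)^{1/3}

Let ϵ > 0. For n ≥ 1, |1/n^3 − 0| = 1/n^3.
1/n^3 < ϵ ⇔ n^3 > 1/ϵ ⇔ n > (1/ϵ)^{1/3}.
Take M = (1/ϵ)^{1/3}. Then n > M implies 1/n^3 < ϵ.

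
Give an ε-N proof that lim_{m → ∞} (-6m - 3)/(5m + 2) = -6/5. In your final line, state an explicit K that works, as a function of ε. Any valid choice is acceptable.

K = (3/25)/ε

Suppose ε > 0. For m ≥ 1, |(-6m - 3)/(5m + 2) + 6/5| = |-3|/(5(5m + 2)) = 3/(5(5m + 2)).
Since 5m + 2 ≥ 5m for m ≥ 1, this is ≤ 3/(5·5m) = (3/25)/m.
So |(-6m - 3)/(5m + 2) + 6/5| < ε whenever m > (3/25)/ε.
Take K = (3/25)/ε. If m > K then |(-6m - 3)/(5m + 2) + 6/5| ≤ (3/25)/m < ε.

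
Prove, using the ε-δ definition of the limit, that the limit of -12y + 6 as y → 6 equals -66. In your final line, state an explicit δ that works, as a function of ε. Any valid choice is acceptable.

δ = ε/12

Let ε > 0. We need δ > 0 so that 0 < |y − 6| < δ implies |(-12y + 6) + 66| < ε.
Since (-12y + 6) + 66 = -12(y − 6), we have |(-12y + 6) + 66| = 12|y − 6|.
So 12|y − 6| < ε exactly when |y − 6| < ε/12.
Take δ = ε/12. If 0 < |y − 6| < δ then |(-12y + 6) + 66| = 12|y − 6| < 12·(ε/12) = ε.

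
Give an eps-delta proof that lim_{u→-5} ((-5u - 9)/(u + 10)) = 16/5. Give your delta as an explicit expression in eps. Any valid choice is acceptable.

delta = min(5/2, (25/82)eps)

Let eps > 0 be given. We want delta > 0 with 0 < |u + 5| < delta ⇒ |(-5u - 9)/(u + 10) − (16/5)| < eps.
Combining over a common denominator, (-5u - 9)/(u + 10) − (16/5) = [(-5u - 9)·5 − 16·(u + 10)] / [5·(u + 10)] = -41(u + 5) / (5(u + 10)).
So |(-5u - 9)/(u + 10) − (16/5)| = 41|u + 5| / (5·|u + 10|).
Restrict delta ≤ 5/2. Then |u + 5| < 5/2 gives |u + 10| = |(u + 5) + 5| ≥ 5 − 5/2 = 5/2.
Hence |(-5u - 9)/(u + 10) − (16/5)| < 41|u + 5|/(5·(5/2)) = (82/25)|u + 5|, which is < eps once |u + 5| < (25/82)eps.
Take delta = min(5/2, (25/82)eps). Then 0 < |u + 5| < delta forces both bounds, so |(-5u - 9)/(u + 10) − (16/5)| < eps.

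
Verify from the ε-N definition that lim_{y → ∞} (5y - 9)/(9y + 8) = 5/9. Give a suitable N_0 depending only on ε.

Suppose ε > 0. We seek N_0 > 0 such that y > N_0 implies |(5y - 9)/(9y + 8) − (5/9)| < ε.
(5y - 9)/(9y + 8) − (5/9) = (9(5y - 9) − 5(9y + 8)) / (9(9y + 8)) = -121/(9(9y + 8)).
For y > 0 we have 9y + 8 > 9y, so |(5y - 9)/(9y + 8) − (5/9)| = 121/(9(9y + 8)) < 121/(9·9y) = (121/81)/y.
Thus |(5y - 9)/(9y + 8) − (5/9)| < ε whenever y > (121/81)/ε.
Take N_0 = (121/81)/ε. If y > N_0 then |(5y - 9)/(9y + 8) − (5/9)| < (121/81)/y < ε.

N_0 = (121/81)/ε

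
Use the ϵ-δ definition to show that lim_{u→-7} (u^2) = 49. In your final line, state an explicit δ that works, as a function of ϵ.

Let ϵ > 0 be given. We seek δ > 0 with 0 < |u + 7| < δ ⇒ |u^2 − 49| < ϵ.
Factor: u^2 − 49 = (u + 7)(u - 7), so |u^2 − 49| = |u + 7|·|u - 7|.
Impose δ ≤ 1 so that |u| < 8; then |u - 7| ≤ 15.
Hence |u^2 − 49| ≤ 15|u + 7|, which is < ϵ once |u + 7| < ϵ/15.
Take δ = min(1, ϵ/15). If 0 < |u + 7| < δ then both bounds hold and |u^2 − 49| ≤ 15|u + 7| < 15·(ϵ/15) = ϵ.

δ = min(1, ϵ/15)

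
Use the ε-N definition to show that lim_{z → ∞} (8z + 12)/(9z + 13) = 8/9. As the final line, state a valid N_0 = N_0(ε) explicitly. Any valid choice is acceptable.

Let ε > 0 be given. We seek N_0 > 0 such that z > N_0 implies |(8z + 12)/(9z + 13) − (8/9)| < ε.
(8z + 12)/(9z + 13) − (8/9) = (9(8z + 12) − 8(9z + 13)) / (9(9z + 13)) = 4/(9(9z + 13)).
For z > 0 we have 9z + 13 > 9z, so |(8z + 12)/(9z + 13) − (8/9)| = 4/(9(9z + 13)) < 4/(9·9z) = (4/81)/z.
Thus |(8z + 12)/(9z + 13) − (8/9)| < ε whenever z > (4/81)/ε.
Take N_0 = (4/81)/ε. If z > N_0 then |(8z + 12)/(9z + 13) − (8/9)| < (4/81)/z < ε.

N_0 = (4/81)/ε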